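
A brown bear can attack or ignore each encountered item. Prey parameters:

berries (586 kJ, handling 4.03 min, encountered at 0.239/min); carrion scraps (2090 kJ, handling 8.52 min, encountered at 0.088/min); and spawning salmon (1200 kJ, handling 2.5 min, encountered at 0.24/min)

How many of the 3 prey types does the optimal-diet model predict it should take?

2

E/h in descending order: spawning salmon 480, carrion scraps 245, berries 145 kJ/min. The optimal diet is the largest prefix of this list for which every included type satisfies E_i/h_i > R on the types above it.
Rate on top 1: 180. carrion scraps: 245 > 180 → include.
Rate on top 2: 200.8. berries: 145 < 200.8 → exclude; stop.
Optimal diet: spawning salmon, carrion scraps — 2 of 3 types.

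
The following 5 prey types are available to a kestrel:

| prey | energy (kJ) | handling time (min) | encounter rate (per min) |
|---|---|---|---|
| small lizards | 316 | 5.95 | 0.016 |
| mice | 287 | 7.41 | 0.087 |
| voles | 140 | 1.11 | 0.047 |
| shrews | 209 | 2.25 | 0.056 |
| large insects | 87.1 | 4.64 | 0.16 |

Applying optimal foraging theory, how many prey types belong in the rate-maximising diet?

4

Rank by E/h (kJ/min): voles 126, shrews 92.9, small lizards 53.1, mice 38.7, large insects 18.8. Include each in turn until the next type's E/h falls below the running intake rate.
Rate on top 1: 6.254. shrews: 92.9 > 6.254 → include.
Rate on top 2: 15.52. small lizards: 53.1 > 15.52 → include.
Rate on top 3: 18.33. mice: 38.7 > 18.33 → include.
Rate on top 4: 25.19. large insects: 18.8 < 25.19 → exclude; stop.
Optimal diet: voles, shrews, small lizards, mice — 4 of 5 types.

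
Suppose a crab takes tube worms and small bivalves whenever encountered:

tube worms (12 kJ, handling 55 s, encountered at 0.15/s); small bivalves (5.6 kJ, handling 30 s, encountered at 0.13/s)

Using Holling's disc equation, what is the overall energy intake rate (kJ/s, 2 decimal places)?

0.19 kJ/s

R = Σλ_iE_i / (1 + Σλ_ih_i)
Numerator: 0.15×12 + 0.13×5.6 = 2.528
Denominator: 1 + 0.15×55 + 0.13×30 = 13.15
R = 2.528/13.15 = 0.1922 kJ/s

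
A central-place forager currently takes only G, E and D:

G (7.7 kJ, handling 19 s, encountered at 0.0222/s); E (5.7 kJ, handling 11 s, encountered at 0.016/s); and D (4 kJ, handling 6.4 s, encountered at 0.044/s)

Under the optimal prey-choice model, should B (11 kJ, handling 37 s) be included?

Yes

Current rate: (0.0222×7.7 + 0.016×5.7 + 0.044×4)/(1 + 0.0222×19 + 0.016×11 + 0.044×6.4) = 0.2331 kJ/s.
B: E/h = 11/37 = 0.2973 kJ/s.
Since 0.2973 > R, including B increases the long-run rate.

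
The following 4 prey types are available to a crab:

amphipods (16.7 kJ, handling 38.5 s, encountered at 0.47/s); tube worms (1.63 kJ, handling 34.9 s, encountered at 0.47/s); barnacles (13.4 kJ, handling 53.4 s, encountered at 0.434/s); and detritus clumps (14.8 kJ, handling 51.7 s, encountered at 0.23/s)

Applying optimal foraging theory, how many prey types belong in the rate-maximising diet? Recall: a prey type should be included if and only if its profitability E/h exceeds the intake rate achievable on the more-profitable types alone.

Profitabilities (E/h, kJ/s): amphipods 0.434, detritus clumps 0.286, barnacles 0.251, tube worms 0.0467. Add prey in this order while the next type's profitability exceeds the intake rate on those already taken.
Rate on top 1: 0.4111. detritus clumps: 0.286 < 0.4111 → exclude; stop.
Optimal diet: amphipods — 1 of 4 types.

1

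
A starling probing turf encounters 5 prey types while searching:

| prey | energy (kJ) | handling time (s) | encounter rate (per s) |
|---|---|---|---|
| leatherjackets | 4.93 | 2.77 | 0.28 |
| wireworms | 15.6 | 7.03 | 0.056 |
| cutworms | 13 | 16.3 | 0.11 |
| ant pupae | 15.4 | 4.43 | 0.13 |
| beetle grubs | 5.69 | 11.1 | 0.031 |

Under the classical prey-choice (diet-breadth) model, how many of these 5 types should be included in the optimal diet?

3

Rank by E/h (kJ/s): ant pupae 3.48, wireworms 2.22, leatherjackets 1.78, cutworms 0.798, beetle grubs 0.513. Include each in turn until the next type's E/h falls below the running intake rate.
Rate on top 1: 1.27. wireworms: 2.22 > 1.27 → include.
Rate on top 2: 1.46. leatherjackets: 1.78 > 1.46 → include.
Rate on top 3: 1.55. cutworms: 0.798 < 1.55 → exclude; stop.
Optimal diet: ant pupae, wireworms, leatherjackets — 3 of 5 types.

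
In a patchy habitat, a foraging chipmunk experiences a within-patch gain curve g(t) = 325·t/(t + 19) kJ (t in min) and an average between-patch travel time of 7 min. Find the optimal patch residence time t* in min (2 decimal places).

11.53 min

Optimal t* satisfies g'(t*) = g(t*)/(T + t*).
g'(t) = 325·19/(t + 19)². Setting 325·19/(t+19)² = 325t/[(t+19)(7+t)] gives 19(7+t) = t(t+19), so t² = 19×7 = 133.
t* = √133 = 11.53 min.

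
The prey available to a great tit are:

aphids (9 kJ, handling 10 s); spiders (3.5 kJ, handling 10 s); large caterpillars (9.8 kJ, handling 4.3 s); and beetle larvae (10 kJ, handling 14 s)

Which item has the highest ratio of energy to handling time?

large caterpillars

In descending order of E/h:
large caterpillars: 9.8/4.3 = 2.28 kJ/s
aphids: 9/10 = 0.9 kJ/s
beetle larvae: 10/14 = 0.714 kJ/s
spiders: 3.5/10 = 0.35 kJ/s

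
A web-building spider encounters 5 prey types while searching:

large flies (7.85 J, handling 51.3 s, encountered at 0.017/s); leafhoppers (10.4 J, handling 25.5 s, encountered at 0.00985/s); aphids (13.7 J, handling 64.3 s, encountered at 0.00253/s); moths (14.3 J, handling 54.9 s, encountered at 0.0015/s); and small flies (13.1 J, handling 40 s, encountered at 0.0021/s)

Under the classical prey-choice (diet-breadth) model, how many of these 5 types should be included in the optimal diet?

5

E/h in descending order: leafhoppers 0.408, small flies 0.328, moths 0.26, aphids 0.213, large flies 0.153 J/s. The optimal diet is the largest prefix of this list for which every included type satisfies E_i/h_i > R on the types above it.
Rate on top 1: 0.08188. small flies: 0.328 > 0.08188 → include.
Rate on top 2: 0.09733. moths: 0.26 > 0.09733 → include.
Rate on top 3: 0.1068. aphids: 0.213 > 0.1068 → include.
Rate on top 4: 0.1177. large flies: 0.153 > 0.1177 → include.
Optimal diet: leafhoppers, small flies, moths, aphids, large flies — 5 of 5 types.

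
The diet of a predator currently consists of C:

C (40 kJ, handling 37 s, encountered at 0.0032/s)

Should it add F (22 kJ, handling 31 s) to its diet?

On C alone, R = ΣλE/(1+Σλh) = 0.128/1.118 = 0.1144 kJ/s.
F: E/h = 22/31 = 0.7097 kJ/s.
0.7097 > 0.1144, so adding F raises the average — include it.

Yes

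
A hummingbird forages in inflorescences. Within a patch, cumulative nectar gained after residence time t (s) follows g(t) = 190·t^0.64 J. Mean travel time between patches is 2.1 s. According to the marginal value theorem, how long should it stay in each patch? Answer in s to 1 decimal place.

3.7 s

By the marginal value theorem, leave when the instantaneous gain rate g'(t) equals the habitat-wide average g(t)/(T + t).
g'(t) = 0.64·190·t^-0.36. Setting 0.64·190·t^-0.36 = 190·t^0.64/(2.1+t) gives 0.64(2.1+t) = t, so 0.36·t = 0.64×2.1.
t* = 0.64×2.1/0.36 = 3.733 s.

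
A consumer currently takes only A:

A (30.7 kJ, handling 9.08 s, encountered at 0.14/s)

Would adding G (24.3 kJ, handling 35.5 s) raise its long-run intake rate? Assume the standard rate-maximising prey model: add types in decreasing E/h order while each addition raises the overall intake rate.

No

Intake rate on the current diet: R = (0.14×30.7) / (1 + 0.14×9.08) = 4.298/2.271 = 1.892 kJ/s.
Profitability of G: 24.3/35.5 = 0.6845 kJ/s.
Since 0.6845 < R, time spent handling G is better spent searching.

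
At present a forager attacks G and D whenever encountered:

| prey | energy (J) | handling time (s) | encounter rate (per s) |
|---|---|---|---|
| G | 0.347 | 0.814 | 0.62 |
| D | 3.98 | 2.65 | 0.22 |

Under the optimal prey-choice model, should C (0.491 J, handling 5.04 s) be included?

On G and D alone, R = ΣλE/(1+Σλh) = 1.091/2.088 = 0.5225 J/s.
Profitability of C: 0.491/5.04 = 0.09742 J/s.
0.09742 < 0.5225, so adding C would lower the average — exclude it.

No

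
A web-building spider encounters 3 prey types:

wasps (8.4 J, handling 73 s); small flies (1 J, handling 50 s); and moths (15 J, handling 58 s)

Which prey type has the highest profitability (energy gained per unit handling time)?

In descending order of E/h:
moths: 15/58 = 0.259 J/s
wasps: 8.4/73 = 0.115 J/s
small flies: 1/50 = 0.02 J/s

moths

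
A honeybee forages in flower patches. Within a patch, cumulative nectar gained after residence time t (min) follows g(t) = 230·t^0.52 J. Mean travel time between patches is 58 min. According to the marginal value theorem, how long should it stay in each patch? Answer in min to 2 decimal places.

By the marginal value theorem, leave when the instantaneous gain rate g'(t) equals the habitat-wide average g(t)/(T + t).
g'(t) = 0.52·230·t^-0.48. Setting 0.52·230·t^-0.48 = 230·t^0.52/(58+t) gives 0.52(58+t) = t, so 0.48·t = 0.52×58.
t* = 0.52×58/0.48 = 62.83 min.

62.83 min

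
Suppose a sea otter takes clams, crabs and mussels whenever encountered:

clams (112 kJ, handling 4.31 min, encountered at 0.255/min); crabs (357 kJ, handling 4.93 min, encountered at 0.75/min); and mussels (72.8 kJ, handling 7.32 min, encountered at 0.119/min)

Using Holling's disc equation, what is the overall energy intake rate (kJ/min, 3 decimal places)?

45.739 kJ/min

R = Σλ_iE_i / (1 + Σλ_ih_i)
Numerator: 0.255×112 + 0.75×357 + 0.119×72.8 = 305
Denominator: 1 + 0.255×4.31 + 0.75×4.93 + 0.119×7.32 = 6.668
R = 305/6.668 = 45.74 kJ/min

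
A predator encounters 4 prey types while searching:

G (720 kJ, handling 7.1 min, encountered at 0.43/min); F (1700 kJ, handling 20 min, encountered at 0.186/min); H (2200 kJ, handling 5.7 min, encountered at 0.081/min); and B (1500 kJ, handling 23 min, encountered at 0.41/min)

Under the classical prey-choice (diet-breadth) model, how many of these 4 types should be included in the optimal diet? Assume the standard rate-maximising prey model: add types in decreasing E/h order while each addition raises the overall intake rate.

1

Rank by E/h (kJ/min): H 386, G 101, F 85, B 65.2. Include each in turn until the next type's E/h falls below the running intake rate.
Rate on top 1: 121.9. G: 101 < 121.9 → exclude; stop.
Optimal diet: H — 1 of 4 types.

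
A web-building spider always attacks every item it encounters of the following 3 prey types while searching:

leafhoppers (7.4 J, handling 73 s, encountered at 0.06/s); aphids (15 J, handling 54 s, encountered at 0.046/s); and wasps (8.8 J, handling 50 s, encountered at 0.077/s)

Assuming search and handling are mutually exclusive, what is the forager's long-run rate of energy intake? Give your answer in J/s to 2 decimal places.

0.15 J/s

Energy encountered per unit search time: 0.06×7.4 + 0.046×15 + 0.077×8.8 = 1.812 J/s.
Handling time per unit search time: 0.06×73 + 0.046×54 + 0.077×50 = 10.71.
Rate = 1.812/(1 + 10.71) = 0.1547 J/s.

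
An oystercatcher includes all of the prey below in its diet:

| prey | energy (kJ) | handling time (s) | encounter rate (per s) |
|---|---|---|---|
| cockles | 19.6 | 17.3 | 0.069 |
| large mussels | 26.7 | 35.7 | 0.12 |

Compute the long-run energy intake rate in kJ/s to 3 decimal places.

0.703 kJ/s

R = (0.069×19.6 + 0.12×26.7) / (1 + 0.069×17.3 + 0.12×35.7) = 4.556/6.478 = 0.7034 kJ/s.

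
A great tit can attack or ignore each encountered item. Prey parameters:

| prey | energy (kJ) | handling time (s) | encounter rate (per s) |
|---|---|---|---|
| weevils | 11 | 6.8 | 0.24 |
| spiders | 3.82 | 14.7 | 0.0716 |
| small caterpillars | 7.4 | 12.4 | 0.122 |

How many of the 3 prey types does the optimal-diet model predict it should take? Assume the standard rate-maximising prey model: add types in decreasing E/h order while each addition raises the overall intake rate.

1

E/h in descending order: weevils 1.62, small caterpillars 0.597, spiders 0.26 kJ/s. The optimal diet is the largest prefix of this list for which every included type satisfies E_i/h_i > R on the types above it.
Rate on top 1: 1.003. small caterpillars: 0.597 < 1.003 → exclude; stop.
Optimal diet: weevils — 1 of 3 types.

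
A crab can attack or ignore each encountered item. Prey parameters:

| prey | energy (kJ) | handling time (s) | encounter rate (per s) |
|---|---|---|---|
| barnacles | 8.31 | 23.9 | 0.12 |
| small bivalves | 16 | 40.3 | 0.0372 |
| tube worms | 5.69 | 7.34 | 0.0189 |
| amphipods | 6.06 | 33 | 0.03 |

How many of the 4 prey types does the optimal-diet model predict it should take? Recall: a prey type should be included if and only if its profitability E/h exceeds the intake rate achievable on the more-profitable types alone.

Profitabilities (E/h, kJ/s): tube worms 0.775, small bivalves 0.397, barnacles 0.348, amphipods 0.184. Add prey in this order while the next type's profitability exceeds the intake rate on those already taken.
Rate on top 1: 0.09444. small bivalves: 0.397 > 0.09444 → include.
Rate on top 2: 0.2664. barnacles: 0.348 > 0.2664 → include.
Rate on top 3: 0.3087. amphipods: 0.184 < 0.3087 → exclude; stop.
Optimal diet: tube worms, small bivalves, barnacles — 3 of 4 types.

3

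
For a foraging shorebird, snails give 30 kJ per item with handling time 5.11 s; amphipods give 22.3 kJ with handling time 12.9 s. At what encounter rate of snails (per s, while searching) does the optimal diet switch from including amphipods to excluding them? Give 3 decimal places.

The zero-one rule: include amphipods iff E₂/h₂ > λE₁/(1+λh₁). Equality gives the switch point.
λE₁h₂ = E₂ + λE₂h₁ ⇒ λ = E₂/(E₁h₂ − E₂h₁) = 22.3/(387 − 114) = 0.08167 per s.

0.082 per s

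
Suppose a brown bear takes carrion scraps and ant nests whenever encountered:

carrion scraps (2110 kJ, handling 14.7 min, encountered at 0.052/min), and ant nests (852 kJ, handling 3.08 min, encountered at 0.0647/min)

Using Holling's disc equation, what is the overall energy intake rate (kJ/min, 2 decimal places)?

Energy encountered per unit search time: 0.052×2110 + 0.0647×852 = 164.8 kJ/min.
Handling time per unit search time: 0.052×14.7 + 0.0647×3.08 = 0.9637.
Rate = 164.8/(1 + 0.9637) = 83.95 kJ/min.

83.95 kJ/min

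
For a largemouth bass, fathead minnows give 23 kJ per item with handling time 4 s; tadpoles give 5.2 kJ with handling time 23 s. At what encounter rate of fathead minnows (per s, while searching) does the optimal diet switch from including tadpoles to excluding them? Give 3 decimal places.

The zero-one rule: include tadpoles iff E₂/h₂ > λE₁/(1+λh₁). Equality gives the switch point.
λE₁h₂ = E₂ + λE₂h₁ ⇒ λ = E₂/(E₁h₂ − E₂h₁) = 5.2/(529 − 20.8) = 0.01023 per s.

0.010 per s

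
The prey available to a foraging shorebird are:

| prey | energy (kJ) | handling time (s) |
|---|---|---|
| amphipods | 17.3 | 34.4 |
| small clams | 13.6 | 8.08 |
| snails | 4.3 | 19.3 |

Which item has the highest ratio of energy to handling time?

small clams

In descending order of E/h:
small clams: 13.6/8.08 = 1.68 kJ/s
amphipods: 17.3/34.4 = 0.503 kJ/s
snails: 4.3/19.3 = 0.223 kJ/s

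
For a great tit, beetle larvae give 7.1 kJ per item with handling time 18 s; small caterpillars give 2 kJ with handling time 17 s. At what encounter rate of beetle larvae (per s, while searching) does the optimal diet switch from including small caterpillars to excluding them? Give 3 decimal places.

At the threshold, the rate on beetle larvae alone equals the profitability of small caterpillars: λ·7.1/(1 + λ·18) = 2/17 = 0.1176.
Rearranging, λ(7.1 − 0.1176×18) = 0.1176, so λ = 0.1176/4.982 = 0.02361 per s.

0.024 per s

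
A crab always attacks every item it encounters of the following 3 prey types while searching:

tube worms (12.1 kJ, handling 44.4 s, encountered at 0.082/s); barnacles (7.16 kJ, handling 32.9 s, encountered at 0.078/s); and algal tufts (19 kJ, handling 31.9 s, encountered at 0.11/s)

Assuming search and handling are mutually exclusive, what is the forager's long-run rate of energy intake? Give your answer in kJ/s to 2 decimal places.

Energy encountered per unit search time: 0.082×12.1 + 0.078×7.16 + 0.11×19 = 3.641 kJ/s.
Handling time per unit search time: 0.082×44.4 + 0.078×32.9 + 0.11×31.9 = 9.716.
Rate = 3.641/(1 + 9.716) = 0.3397 kJ/s.

0.34 kJ/s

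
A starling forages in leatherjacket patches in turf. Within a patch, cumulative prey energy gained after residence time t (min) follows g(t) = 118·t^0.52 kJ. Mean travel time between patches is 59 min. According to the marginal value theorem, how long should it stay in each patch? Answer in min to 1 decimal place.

63.9 min

By the marginal value theorem, leave when the instantaneous gain rate g'(t) equals the habitat-wide average g(t)/(T + t).
g'(t) = 0.52·118·t^-0.48. Setting 0.52·118·t^-0.48 = 118·t^0.52/(59+t) gives 0.52(59+t) = t, so 0.48·t = 0.52×59.
t* = 0.52×59/0.48 = 63.92 min.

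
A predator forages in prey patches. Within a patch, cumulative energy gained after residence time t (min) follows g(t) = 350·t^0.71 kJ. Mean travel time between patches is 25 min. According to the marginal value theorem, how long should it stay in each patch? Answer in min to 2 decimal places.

61.21 min

By the marginal value theorem, leave when the instantaneous gain rate g'(t) equals the habitat-wide average g(t)/(T + t).
g'(t) = 0.71·350·t^-0.29. Setting 0.71·350·t^-0.29 = 350·t^0.71/(25+t) gives 0.71(25+t) = t, so 0.29·t = 0.71×25.
t* = 0.71×25/0.29 = 61.21 min.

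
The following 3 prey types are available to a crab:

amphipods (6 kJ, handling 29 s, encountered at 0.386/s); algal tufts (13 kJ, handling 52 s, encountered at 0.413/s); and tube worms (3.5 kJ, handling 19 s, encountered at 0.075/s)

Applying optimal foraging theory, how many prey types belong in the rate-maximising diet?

1

Profitabilities (E/h, kJ/s): algal tufts 0.25, amphipods 0.207, tube worms 0.184. Add prey in this order while the next type's profitability exceeds the intake rate on those already taken.
Rate on top 1: 0.2389. amphipods: 0.207 < 0.2389 → exclude; stop.
Optimal diet: algal tufts — 1 of 3 types.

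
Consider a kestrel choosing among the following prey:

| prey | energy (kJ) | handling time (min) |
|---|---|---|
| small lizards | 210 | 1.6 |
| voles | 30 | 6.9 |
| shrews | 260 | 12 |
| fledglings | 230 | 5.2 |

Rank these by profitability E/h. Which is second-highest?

In descending order of E/h:
small lizards: 210/1.6 = 131 kJ/min
fledglings: 230/5.2 = 44.2 kJ/min
shrews: 260/12 = 21.7 kJ/min
voles: 30/6.9 = 4.35 kJ/min

fledglings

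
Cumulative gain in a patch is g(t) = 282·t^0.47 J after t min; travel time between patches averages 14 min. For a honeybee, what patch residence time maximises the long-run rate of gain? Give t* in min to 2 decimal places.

12.42 min

By the marginal value theorem, leave when the instantaneous gain rate g'(t) equals the habitat-wide average g(t)/(T + t).
g'(t) = 0.47·282·t^-0.53. Setting 0.47·282·t^-0.53 = 282·t^0.47/(14+t) gives 0.47(14+t) = t, so 0.53·t = 0.47×14.
t* = 0.47×14/0.53 = 12.42 min.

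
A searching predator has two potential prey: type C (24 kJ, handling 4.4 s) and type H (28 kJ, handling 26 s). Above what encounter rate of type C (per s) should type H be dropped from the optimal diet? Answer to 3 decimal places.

Drop type H once their profitability E₂/h₂ falls below the rate achievable on type C alone: E₂/h₂ = λE₁/(1 + λh₁).
Solve for λ: λE₁h₂ = E₂(1 + λh₁) → λ(E₁h₂ − E₂h₁) = E₂ → λ = E₂/(E₁h₂ − E₂h₁).
λ = 28/(24×26 − 28×4.4) = 28/500.8 = 0.05591 per s.

0.056 per s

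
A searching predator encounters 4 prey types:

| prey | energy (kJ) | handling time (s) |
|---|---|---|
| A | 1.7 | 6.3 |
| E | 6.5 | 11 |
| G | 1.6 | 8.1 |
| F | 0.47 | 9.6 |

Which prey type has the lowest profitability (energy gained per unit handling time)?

In descending order of E/h:
E: 6.5/11 = 0.591 kJ/s
A: 1.7/6.3 = 0.27 kJ/s
G: 1.6/8.1 = 0.198 kJ/s
F: 0.47/9.6 = 0.049 kJ/s

F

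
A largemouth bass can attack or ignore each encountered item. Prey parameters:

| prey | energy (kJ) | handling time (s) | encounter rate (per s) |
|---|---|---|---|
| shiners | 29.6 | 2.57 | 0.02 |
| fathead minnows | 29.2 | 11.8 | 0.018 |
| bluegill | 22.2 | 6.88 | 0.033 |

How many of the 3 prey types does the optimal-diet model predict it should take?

E/h in descending order: shiners 11.5, bluegill 3.23, fathead minnows 2.47 kJ/s. The optimal diet is the largest prefix of this list for which every included type satisfies E_i/h_i > R on the types above it.
Rate on top 1: 0.5631. bluegill: 3.23 > 0.5631 → include.
Rate on top 2: 1.036. fathead minnows: 2.47 > 1.036 → include.
Optimal diet: shiners, bluegill, fathead minnows — 3 of 3 types.

3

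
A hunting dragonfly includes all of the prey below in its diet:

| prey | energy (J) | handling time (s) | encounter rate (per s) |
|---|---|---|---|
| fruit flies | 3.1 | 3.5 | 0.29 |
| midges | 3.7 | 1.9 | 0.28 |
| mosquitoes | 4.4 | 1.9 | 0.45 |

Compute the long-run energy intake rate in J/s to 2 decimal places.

R = (0.29×3.1 + 0.28×3.7 + 0.45×4.4) / (1 + 0.29×3.5 + 0.28×1.9 + 0.45×1.9) = 3.915/3.402 = 1.151 J/s.

1.15 J/s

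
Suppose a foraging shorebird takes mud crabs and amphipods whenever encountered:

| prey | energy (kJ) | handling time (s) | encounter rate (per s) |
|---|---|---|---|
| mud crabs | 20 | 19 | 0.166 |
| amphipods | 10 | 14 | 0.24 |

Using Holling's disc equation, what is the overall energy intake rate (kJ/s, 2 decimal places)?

R = Σλ_iE_i / (1 + Σλ_ih_i)
Numerator: 0.166×20 + 0.24×10 = 5.72
Denominator: 1 + 0.166×19 + 0.24×14 = 7.514
R = 5.72/7.514 = 0.7612 kJ/s

0.76 kJ/s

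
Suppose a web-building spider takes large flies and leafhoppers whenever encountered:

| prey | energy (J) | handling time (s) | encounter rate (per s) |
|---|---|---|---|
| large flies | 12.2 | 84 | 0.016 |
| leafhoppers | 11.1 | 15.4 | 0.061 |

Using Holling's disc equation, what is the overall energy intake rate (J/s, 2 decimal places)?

0.27 J/s

Energy encountered per unit search time: 0.016×12.2 + 0.061×11.1 = 0.8723 J/s.
Handling time per unit search time: 0.016×84 + 0.061×15.4 = 2.283.
Rate = 0.8723/(1 + 2.283) = 0.2657 J/s.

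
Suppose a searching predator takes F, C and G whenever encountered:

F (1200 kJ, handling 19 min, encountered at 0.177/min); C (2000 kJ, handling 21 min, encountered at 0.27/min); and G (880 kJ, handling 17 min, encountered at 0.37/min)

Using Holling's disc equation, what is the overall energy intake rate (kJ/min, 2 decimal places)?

R = Σλ_iE_i / (1 + Σλ_ih_i)
Numerator: 0.177×1200 + 0.27×2000 + 0.37×880 = 1078
Denominator: 1 + 0.177×19 + 0.27×21 + 0.37×17 = 16.32
R = 1078/16.32 = 66.04 kJ/min

66.04 kJ/min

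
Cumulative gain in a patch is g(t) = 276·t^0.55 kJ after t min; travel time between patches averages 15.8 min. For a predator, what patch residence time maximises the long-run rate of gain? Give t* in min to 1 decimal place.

19.3 min

Optimal t* satisfies g'(t*) = g(t*)/(T + t*).
g'(t) = 0.55·276·t^-0.45. Setting 0.55·276·t^-0.45 = 276·t^0.55/(15.8+t) gives 0.55(15.8+t) = t, so 0.45·t = 0.55×15.8.
t* = 0.55×15.8/0.45 = 19.31 min.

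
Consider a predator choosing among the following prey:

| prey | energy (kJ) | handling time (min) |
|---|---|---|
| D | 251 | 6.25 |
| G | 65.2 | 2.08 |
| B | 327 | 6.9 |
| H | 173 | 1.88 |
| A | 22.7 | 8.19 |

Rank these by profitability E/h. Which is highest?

Profitability E/h (kJ/min): D = 251/6.25 = 40.2, G = 65.2/2.08 = 31.3, B = 327/6.9 = 47.4, H = 173/1.88 = 92, A = 22.7/8.19 = 2.77.
Ranked: H > B > D > G > A.

H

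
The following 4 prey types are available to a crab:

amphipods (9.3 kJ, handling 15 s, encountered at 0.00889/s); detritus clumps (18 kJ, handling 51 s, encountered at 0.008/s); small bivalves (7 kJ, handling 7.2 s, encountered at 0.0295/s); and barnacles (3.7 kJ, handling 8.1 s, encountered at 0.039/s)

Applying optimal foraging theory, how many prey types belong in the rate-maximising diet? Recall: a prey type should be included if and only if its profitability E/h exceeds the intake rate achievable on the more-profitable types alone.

Rank by E/h (kJ/s): small bivalves 0.972, amphipods 0.62, barnacles 0.457, detritus clumps 0.353. Include each in turn until the next type's E/h falls below the running intake rate.
Rate on top 1: 0.1703. amphipods: 0.62 > 0.1703 → include.
Rate on top 2: 0.2149. barnacles: 0.457 > 0.2149 → include.
Rate on top 3: 0.2609. detritus clumps: 0.353 > 0.2609 → include.
Optimal diet: small bivalves, amphipods, barnacles, detritus clumps — 4 of 4 types.

4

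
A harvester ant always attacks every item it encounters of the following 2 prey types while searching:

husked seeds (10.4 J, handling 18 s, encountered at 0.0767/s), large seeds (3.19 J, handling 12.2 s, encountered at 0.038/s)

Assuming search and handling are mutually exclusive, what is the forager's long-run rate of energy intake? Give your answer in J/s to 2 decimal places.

R = (0.0767×10.4 + 0.038×3.19) / (1 + 0.0767×18 + 0.038×12.2) = 0.9189/2.844 = 0.3231 J/s.

0.32 J/s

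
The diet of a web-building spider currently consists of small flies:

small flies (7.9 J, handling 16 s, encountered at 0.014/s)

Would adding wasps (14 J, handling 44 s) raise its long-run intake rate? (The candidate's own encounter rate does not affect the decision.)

Yes

On small flies alone, R = ΣλE/(1+Σλh) = 0.1106/1.224 = 0.09036 J/s.
Profitability of wasps: 14/44 = 0.3182 J/s.
Since 0.3182 > R, including wasps increases the long-run rate.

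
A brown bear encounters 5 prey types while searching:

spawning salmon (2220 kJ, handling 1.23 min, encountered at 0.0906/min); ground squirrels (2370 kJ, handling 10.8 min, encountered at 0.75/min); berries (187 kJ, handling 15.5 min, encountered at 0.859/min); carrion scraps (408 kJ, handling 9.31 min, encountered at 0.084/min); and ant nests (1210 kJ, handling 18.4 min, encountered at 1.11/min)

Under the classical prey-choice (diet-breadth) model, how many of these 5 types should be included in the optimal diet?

2

Profitabilities (E/h, kJ/min): spawning salmon 1.8e+03, ground squirrels 219, ant nests 65.8, carrion scraps 43.8, berries 12.1. Add prey in this order while the next type's profitability exceeds the intake rate on those already taken.
Rate on top 1: 181. ground squirrels: 219 > 181 → include.
Rate on top 2: 214.8. ant nests: 65.8 < 214.8 → exclude; stop.
Optimal diet: spawning salmon, ground squirrels — 2 of 5 types.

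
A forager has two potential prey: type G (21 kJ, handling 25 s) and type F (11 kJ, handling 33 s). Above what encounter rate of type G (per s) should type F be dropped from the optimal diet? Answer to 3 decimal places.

0.026 per s

Drop type F once their profitability E₂/h₂ falls below the rate achievable on type G alone: E₂/h₂ = λE₁/(1 + λh₁).
Solve for λ: λE₁h₂ = E₂(1 + λh₁) → λ(E₁h₂ − E₂h₁) = E₂ → λ = E₂/(E₁h₂ − E₂h₁).
λ = 11/(21×33 − 11×25) = 11/418 = 0.02632 per s.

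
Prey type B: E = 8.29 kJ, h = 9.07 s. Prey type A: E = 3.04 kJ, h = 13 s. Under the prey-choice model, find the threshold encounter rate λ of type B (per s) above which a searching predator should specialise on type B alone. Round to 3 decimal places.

0.038 per s

At the threshold, the rate on type B alone equals the profitability of type A: λ·8.29/(1 + λ·9.07) = 3.04/13 = 0.2338.
Rearranging, λ(8.29 − 0.2338×9.07) = 0.2338, so λ = 0.2338/6.169 = 0.03791 per s.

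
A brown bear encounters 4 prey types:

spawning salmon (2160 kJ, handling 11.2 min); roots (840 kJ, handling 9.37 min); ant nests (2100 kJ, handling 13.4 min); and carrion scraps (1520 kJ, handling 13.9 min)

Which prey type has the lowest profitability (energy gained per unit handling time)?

roots

In descending order of E/h:
spawning salmon: 2160/11.2 = 193 kJ/min
ant nests: 2100/13.4 = 157 kJ/min
carrion scraps: 1520/13.9 = 109 kJ/min
roots: 840/9.37 = 89.6 kJ/min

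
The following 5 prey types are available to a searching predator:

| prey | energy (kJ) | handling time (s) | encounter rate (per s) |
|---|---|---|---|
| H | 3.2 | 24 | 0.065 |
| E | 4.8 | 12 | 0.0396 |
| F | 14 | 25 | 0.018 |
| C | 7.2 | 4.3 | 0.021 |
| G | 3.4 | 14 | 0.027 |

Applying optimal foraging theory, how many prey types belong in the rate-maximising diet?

Rank by E/h (kJ/s): C 1.67, F 0.56, E 0.4, G 0.243, H 0.133. Include each in turn until the next type's E/h falls below the running intake rate.
Rate on top 1: 0.1387. F: 0.56 > 0.1387 → include.
Rate on top 2: 0.2618. E: 0.4 > 0.2618 → include.
Rate on top 3: 0.2944. G: 0.243 < 0.2944 → exclude; stop.
Optimal diet: C, F, E — 3 of 5 types.

3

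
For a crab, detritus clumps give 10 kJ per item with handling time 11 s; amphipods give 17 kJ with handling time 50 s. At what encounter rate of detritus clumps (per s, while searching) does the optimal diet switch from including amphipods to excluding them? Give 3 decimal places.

0.054 per s

The zero-one rule: include amphipods iff E₂/h₂ > λE₁/(1+λh₁). Equality gives the switch point.
λE₁h₂ = E₂ + λE₂h₁ ⇒ λ = E₂/(E₁h₂ − E₂h₁) = 17/(500 − 187) = 0.05431 per s.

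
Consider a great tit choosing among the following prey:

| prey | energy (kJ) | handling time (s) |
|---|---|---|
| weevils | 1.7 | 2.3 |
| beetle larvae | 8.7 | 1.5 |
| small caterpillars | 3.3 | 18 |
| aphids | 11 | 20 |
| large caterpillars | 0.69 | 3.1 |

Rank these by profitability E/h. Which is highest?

beetle larvae

In descending order of E/h:
beetle larvae: 8.7/1.5 = 5.8 kJ/s
weevils: 1.7/2.3 = 0.739 kJ/s
aphids: 11/20 = 0.55 kJ/s
large caterpillars: 0.69/3.1 = 0.223 kJ/s
small caterpillars: 3.3/18 = 0.183 kJ/s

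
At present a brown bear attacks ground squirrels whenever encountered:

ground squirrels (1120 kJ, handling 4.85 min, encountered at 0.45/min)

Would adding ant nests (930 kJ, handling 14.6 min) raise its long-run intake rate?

Intake rate on the current diet: R = (0.45×1120) / (1 + 0.45×4.85) = 504/3.183 = 158.4 kJ/min.
ant nests: E/h = 930/14.6 = 63.7 kJ/min.
Since 63.7 < R, time spent handling ant nests is better spent searching.

No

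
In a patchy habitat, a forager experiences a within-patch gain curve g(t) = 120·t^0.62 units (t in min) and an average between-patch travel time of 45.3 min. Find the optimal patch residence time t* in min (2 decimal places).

73.91 min

Maximise g(t)/(T+t): set derivative to zero → g'(t)(T+t) = g(t).
g'(t) = 0.62·120·t^-0.38. Setting 0.62·120·t^-0.38 = 120·t^0.62/(45.3+t) gives 0.62(45.3+t) = t, so 0.38·t = 0.62×45.3.
t* = 0.62×45.3/0.38 = 73.91 min.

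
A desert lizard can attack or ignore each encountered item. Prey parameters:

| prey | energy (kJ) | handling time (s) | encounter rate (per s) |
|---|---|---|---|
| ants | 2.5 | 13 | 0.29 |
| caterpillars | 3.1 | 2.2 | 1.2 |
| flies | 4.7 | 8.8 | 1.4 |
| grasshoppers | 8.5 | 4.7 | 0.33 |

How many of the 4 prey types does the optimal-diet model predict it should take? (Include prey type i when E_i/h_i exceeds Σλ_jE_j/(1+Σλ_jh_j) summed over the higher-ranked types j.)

E/h in descending order: grasshoppers 1.81, caterpillars 1.41, flies 0.534, ants 0.192 kJ/s. The optimal diet is the largest prefix of this list for which every included type satisfies E_i/h_i > R on the types above it.
Rate on top 1: 1.1. caterpillars: 1.41 > 1.1 → include.
Rate on top 2: 1.257. flies: 0.534 < 1.257 → exclude; stop.
Optimal diet: grasshoppers, caterpillars — 2 of 4 types.

2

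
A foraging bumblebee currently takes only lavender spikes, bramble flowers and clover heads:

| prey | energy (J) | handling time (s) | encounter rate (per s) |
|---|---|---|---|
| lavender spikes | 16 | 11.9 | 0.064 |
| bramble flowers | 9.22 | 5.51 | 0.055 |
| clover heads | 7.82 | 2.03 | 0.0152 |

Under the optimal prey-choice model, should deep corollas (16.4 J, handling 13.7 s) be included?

Current rate: (0.064×16 + 0.055×9.22 + 0.0152×7.82)/(1 + 0.064×11.9 + 0.055×5.51 + 0.0152×2.03) = 0.7874 J/s.
deep corollas: E/h = 16.4/13.7 = 1.197 J/s.
1.197 > 0.7874, so adding deep corollas raises the average — include it.

Yes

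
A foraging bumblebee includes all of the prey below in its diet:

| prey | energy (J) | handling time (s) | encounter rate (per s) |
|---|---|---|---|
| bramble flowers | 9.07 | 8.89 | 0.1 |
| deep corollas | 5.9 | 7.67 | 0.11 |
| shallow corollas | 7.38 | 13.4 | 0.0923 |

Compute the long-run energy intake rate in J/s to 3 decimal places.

R = (0.1×9.07 + 0.11×5.9 + 0.0923×7.38) / (1 + 0.1×8.89 + 0.11×7.67 + 0.0923×13.4) = 2.237/3.97 = 0.5636 J/s.

0.564 J/s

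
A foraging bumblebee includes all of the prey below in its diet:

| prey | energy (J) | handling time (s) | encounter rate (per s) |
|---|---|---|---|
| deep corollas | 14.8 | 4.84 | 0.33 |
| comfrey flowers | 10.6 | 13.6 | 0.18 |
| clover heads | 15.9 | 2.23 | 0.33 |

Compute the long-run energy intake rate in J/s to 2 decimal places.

2.08 J/s

Energy encountered per unit search time: 0.33×14.8 + 0.18×10.6 + 0.33×15.9 = 12.04 J/s.
Handling time per unit search time: 0.33×4.84 + 0.18×13.6 + 0.33×2.23 = 4.781.
Rate = 12.04/(1 + 4.781) = 2.082 J/s.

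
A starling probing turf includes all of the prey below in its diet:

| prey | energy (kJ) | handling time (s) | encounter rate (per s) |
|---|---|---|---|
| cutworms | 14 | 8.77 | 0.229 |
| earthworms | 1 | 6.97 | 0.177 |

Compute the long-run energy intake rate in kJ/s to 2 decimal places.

0.80 kJ/s

R = Σλ_iE_i / (1 + Σλ_ih_i)
Numerator: 0.229×14 + 0.177×1 = 3.383
Denominator: 1 + 0.229×8.77 + 0.177×6.97 = 4.242
R = 3.383/4.242 = 0.7975 kJ/s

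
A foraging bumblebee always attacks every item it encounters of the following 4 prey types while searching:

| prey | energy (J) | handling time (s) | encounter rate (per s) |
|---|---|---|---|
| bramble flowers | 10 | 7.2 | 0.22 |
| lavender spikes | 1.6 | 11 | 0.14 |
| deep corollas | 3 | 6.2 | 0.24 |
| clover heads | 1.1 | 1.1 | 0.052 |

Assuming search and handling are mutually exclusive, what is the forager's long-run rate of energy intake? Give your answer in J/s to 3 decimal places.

0.565 J/s

R = Σλ_iE_i / (1 + Σλ_ih_i)
Numerator: 0.22×10 + 0.14×1.6 + 0.24×3 + 0.052×1.1 = 3.201
Denominator: 1 + 0.22×7.2 + 0.14×11 + 0.24×6.2 + 0.052×1.1 = 5.669
R = 3.201/5.669 = 0.5647 J/s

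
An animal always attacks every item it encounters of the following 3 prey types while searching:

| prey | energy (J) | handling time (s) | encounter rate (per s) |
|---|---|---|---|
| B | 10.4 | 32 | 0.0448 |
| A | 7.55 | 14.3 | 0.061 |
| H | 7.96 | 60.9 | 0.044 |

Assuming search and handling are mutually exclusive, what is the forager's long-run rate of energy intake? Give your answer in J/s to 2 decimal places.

0.21 J/s

R = Σλ_iE_i / (1 + Σλ_ih_i)
Numerator: 0.0448×10.4 + 0.061×7.55 + 0.044×7.96 = 1.277
Denominator: 1 + 0.0448×32 + 0.061×14.3 + 0.044×60.9 = 5.986
R = 1.277/5.986 = 0.2133 J/s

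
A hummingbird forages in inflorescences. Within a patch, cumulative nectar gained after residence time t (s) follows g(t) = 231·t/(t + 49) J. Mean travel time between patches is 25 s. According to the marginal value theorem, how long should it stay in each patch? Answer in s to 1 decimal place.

Maximise g(t)/(T+t): set derivative to zero → g'(t)(T+t) = g(t).
g'(t) = 231·49/(t + 49)². Setting 231·49/(t+49)² = 231t/[(t+49)(25+t)] gives 49(25+t) = t(t+49), so t² = 49×25 = 1225.
t* = √1225 = 35 s.

35.0 s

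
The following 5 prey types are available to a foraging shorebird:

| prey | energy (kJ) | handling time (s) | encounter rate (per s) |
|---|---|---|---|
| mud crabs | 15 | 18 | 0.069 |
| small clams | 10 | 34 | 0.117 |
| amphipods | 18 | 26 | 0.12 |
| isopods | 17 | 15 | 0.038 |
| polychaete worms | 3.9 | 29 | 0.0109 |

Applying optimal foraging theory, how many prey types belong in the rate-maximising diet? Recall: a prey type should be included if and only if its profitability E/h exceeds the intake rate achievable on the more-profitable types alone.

3

E/h in descending order: isopods 1.13, mud crabs 0.833, amphipods 0.692, small clams 0.294, polychaete worms 0.134 kJ/s. The optimal diet is the largest prefix of this list for which every included type satisfies E_i/h_i > R on the types above it.
Rate on top 1: 0.4115. mud crabs: 0.833 > 0.4115 → include.
Rate on top 2: 0.5978. amphipods: 0.692 > 0.5978 → include.
Rate on top 3: 0.6475. small clams: 0.294 < 0.6475 → exclude; stop.
Optimal diet: isopods, mud crabs, amphipods — 3 of 5 types.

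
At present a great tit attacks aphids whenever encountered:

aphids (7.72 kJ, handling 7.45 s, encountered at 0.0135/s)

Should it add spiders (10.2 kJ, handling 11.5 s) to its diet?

Intake rate on the current diet: R = (0.0135×7.72) / (1 + 0.0135×7.45) = 0.1042/1.101 = 0.0947 kJ/s.
Profitability of spiders: 10.2/11.5 = 0.887 kJ/s.
0.887 > 0.0947, so adding spiders raises the average — include it.

Yes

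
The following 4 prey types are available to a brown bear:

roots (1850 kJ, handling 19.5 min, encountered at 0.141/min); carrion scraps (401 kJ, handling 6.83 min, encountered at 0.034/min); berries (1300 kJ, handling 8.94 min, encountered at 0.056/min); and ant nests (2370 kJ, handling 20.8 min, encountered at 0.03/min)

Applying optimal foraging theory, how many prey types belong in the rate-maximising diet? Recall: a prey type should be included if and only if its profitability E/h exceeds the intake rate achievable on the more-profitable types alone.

3

Profitabilities (E/h, kJ/min): berries 145, ant nests 114, roots 94.9, carrion scraps 58.7. Add prey in this order while the next type's profitability exceeds the intake rate on those already taken.
Rate on top 1: 48.51. ant nests: 114 > 48.51 → include.
Rate on top 2: 67.73. roots: 94.9 > 67.73 → include.
Rate on top 3: 83.04. carrion scraps: 58.7 < 83.04 → exclude; stop.
Optimal diet: berries, ant nests, roots — 3 of 4 types.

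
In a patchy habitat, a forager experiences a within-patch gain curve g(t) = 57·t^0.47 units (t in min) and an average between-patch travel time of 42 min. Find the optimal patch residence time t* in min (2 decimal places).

37.25 min

By the marginal value theorem, leave when the instantaneous gain rate g'(t) equals the habitat-wide average g(t)/(T + t).
g'(t) = 0.47·57·t^-0.53. Setting 0.47·57·t^-0.53 = 57·t^0.47/(42+t) gives 0.47(42+t) = t, so 0.53·t = 0.47×42.
t* = 0.47×42/0.53 = 37.25 min.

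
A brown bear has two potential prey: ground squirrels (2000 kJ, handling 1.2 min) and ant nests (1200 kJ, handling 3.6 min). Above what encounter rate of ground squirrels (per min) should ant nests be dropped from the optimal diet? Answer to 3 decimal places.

At the threshold, the rate on ground squirrels alone equals the profitability of ant nests: λ·2000/(1 + λ·1.2) = 1200/3.6 = 333.3.
Rearranging, λ(2000 − 333.3×1.2) = 333.3, so λ = 333.3/1600 = 0.2083 per min.

0.208 per min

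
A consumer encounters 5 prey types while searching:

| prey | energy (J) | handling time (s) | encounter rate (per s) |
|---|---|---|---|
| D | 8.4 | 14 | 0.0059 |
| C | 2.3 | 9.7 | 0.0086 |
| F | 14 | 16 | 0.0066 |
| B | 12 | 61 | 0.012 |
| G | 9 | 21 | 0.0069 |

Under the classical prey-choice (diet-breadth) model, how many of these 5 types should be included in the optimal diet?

5

Rank by E/h (J/s): F 0.875, D 0.6, G 0.429, C 0.237, B 0.197. Include each in turn until the next type's E/h falls below the running intake rate.
Rate on top 1: 0.08357. D: 0.6 > 0.08357 → include.
Rate on top 2: 0.1195. G: 0.429 > 0.1195 → include.
Rate on top 3: 0.1531. C: 0.237 > 0.1531 → include.
Rate on top 4: 0.158. B: 0.197 > 0.158 → include.
Optimal diet: F, D, G, C, B — 5 of 5 types.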